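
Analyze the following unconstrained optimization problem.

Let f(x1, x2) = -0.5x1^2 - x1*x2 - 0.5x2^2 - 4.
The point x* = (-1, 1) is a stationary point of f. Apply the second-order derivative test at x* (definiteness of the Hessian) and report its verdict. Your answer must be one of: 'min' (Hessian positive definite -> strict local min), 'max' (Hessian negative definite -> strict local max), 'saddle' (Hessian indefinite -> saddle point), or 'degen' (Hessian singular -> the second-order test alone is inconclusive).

Compute the Hessian H = grad^2 f:
  H = [[-1, -1], [-1, -1]]
Verify stationarity: grad f(x*) = H x* + g = (0, 0).
Eigenvalues of H: -2, 0.
H has a zero eigenvalue (singular; negative semidefinite but not definite), so H is neither positive definite, negative definite, nor indefinite. The second-order test alone is inconclusive -> degen.
(Indeed, f is constant along the null direction of H through x*, so x* is not a strict local extremum.)

degen


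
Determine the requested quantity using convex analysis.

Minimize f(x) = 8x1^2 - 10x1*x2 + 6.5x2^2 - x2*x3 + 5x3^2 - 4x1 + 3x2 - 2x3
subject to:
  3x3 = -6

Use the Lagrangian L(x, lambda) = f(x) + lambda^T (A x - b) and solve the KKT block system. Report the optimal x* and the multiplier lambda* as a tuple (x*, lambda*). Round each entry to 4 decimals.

Form the Lagrangian:
  L(x, lambda) = (1/2) x^T Q x + c^T x + lambda^T (A x - b)
Stationarity (grad_x L = 0): Q x + c + A^T lambda = 0.
Primal feasibility: A x = b.

This gives the KKT block system:
  [ Q   A^T ] [ x     ]   [-c ]
  [ A    0  ] [ lambda ] = [ b ]

Solving the linear system:
  x*      = (0.0185, -0.3704, -2)
  lambda* = (7.2099)
  f(x*)   = 23.037

x* = (0.0185, -0.3704, -2), lambda* = (7.2099)


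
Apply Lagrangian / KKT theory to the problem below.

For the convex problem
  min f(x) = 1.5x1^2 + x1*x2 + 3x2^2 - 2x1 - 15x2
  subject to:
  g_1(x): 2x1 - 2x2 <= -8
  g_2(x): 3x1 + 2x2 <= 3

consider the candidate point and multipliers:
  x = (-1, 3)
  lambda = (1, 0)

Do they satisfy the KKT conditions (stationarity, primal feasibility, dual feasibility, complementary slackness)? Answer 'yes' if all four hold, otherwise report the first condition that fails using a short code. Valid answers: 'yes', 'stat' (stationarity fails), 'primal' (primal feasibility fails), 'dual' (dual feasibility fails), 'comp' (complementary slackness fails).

Gradient of f: grad f(x) = Q x + c = (-2, 2)
Constraint values g_i(x) = a_i^T x - b_i:
  g_1((-1, 3)) = 0
  g_2((-1, 3)) = 0
Stationarity residual: grad f(x) + sum_i lambda_i a_i = (0, 0)
  -> stationarity OK
Primal feasibility (all g_i <= 0): OK
Dual feasibility (all lambda_i >= 0): OK
Complementary slackness (lambda_i * g_i(x) = 0 for all i): OK

Verdict: yes, KKT holds.

yes


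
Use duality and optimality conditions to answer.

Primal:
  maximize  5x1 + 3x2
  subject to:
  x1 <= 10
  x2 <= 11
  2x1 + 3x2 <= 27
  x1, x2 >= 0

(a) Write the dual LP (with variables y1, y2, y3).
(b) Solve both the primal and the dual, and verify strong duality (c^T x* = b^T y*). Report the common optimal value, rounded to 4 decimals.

The standard primal-dual pair for 'max c^T x s.t. A x <= b, x >= 0' is:
  Dual:  min b^T y  s.t.  A^T y >= c,  y >= 0.

So the dual LP is:
  minimize  10y1 + 11y2 + 27y3
  subject to:
    y1 + 2y3 >= 5
    y2 + 3y3 >= 3
    y1, y2, y3 >= 0

Solving the primal: x* = (10, 2.3333).
  primal value c^T x* = 57.
Solving the dual: y* = (3, 0, 1).
  dual value b^T y* = 57.
Strong duality: c^T x* = b^T y*. Confirmed.

57


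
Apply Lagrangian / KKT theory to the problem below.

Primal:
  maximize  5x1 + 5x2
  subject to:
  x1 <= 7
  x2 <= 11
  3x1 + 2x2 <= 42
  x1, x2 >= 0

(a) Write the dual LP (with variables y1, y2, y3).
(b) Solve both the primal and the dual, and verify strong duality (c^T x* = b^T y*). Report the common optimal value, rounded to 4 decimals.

The standard primal-dual pair for 'max c^T x s.t. A x <= b, x >= 0' is:
  Dual:  min b^T y  s.t.  A^T y >= c,  y >= 0.

So the dual LP is:
  minimize  7y1 + 11y2 + 42y3
  subject to:
    y1 + 3y3 >= 5
    y2 + 2y3 >= 5
    y1, y2, y3 >= 0

Solving the primal: x* = (6.6667, 11).
  primal value c^T x* = 88.3333.
Solving the dual: y* = (0, 1.6667, 1.6667).
  dual value b^T y* = 88.3333.
Strong duality: c^T x* = b^T y*. Confirmed.

88.3333


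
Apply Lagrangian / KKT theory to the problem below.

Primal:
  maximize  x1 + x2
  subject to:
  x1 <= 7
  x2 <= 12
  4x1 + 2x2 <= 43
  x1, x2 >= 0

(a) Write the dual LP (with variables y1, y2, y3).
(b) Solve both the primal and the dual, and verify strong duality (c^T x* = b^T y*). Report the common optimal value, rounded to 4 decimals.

The standard primal-dual pair for 'max c^T x s.t. A x <= b, x >= 0' is:
  Dual:  min b^T y  s.t.  A^T y >= c,  y >= 0.

So the dual LP is:
  minimize  7y1 + 12y2 + 43y3
  subject to:
    y1 + 4y3 >= 1
    y2 + 2y3 >= 1
    y1, y2, y3 >= 0

Solving the primal: x* = (4.75, 12).
  primal value c^T x* = 16.75.
Solving the dual: y* = (0, 0.5, 0.25).
  dual value b^T y* = 16.75.
Strong duality: c^T x* = b^T y*. Confirmed.

16.75


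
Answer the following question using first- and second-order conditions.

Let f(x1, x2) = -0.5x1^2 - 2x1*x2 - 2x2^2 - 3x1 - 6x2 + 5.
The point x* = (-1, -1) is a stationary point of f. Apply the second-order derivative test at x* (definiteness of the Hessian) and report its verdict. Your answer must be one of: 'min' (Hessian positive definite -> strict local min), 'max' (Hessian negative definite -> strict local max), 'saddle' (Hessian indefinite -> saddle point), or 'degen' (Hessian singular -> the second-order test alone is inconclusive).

Compute the Hessian H = grad^2 f:
  H = [[-1, -2], [-2, -4]]
Verify stationarity: grad f(x*) = H x* + g = (0, 0).
Eigenvalues of H: -5, 0.
H has a zero eigenvalue (singular; negative semidefinite but not definite), so H is neither positive definite, negative definite, nor indefinite. The second-order test alone is inconclusive -> degen.
(Indeed, f is constant along the null direction of H through x*, so x* is not a strict local extremum.)

degen


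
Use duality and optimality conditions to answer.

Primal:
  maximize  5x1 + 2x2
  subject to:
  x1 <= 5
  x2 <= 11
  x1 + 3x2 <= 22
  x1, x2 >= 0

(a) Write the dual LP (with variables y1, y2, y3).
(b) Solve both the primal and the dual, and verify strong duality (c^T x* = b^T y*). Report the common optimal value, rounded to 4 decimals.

The standard primal-dual pair for 'max c^T x s.t. A x <= b, x >= 0' is:
  Dual:  min b^T y  s.t.  A^T y >= c,  y >= 0.

So the dual LP is:
  minimize  5y1 + 11y2 + 22y3
  subject to:
    y1 + y3 >= 5
    y2 + 3y3 >= 2
    y1, y2, y3 >= 0

Solving the primal: x* = (5, 5.6667).
  primal value c^T x* = 36.3333.
Solving the dual: y* = (4.3333, 0, 0.6667).
  dual value b^T y* = 36.3333.
Strong duality: c^T x* = b^T y*. Confirmed.

36.3333


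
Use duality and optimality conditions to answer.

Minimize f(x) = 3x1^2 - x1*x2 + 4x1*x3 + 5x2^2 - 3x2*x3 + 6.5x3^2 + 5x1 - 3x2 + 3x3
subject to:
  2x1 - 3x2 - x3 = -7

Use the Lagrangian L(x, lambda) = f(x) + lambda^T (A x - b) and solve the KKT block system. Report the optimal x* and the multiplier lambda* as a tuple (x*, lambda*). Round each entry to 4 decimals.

Form the Lagrangian:
  L(x, lambda) = (1/2) x^T Q x + c^T x + lambda^T (A x - b)
Stationarity (grad_x L = 0): Q x + c + A^T lambda = 0.
Primal feasibility: A x = b.

This gives the KKT block system:
  [ Q   A^T ] [ x     ]   [-c ]
  [ A    0  ] [ lambda ] = [ b ]

Solving the linear system:
  x*      = (-1.7888, 0.9137, 0.6813)
  lambda* = (1.9606)
  f(x*)   = 2.0416

x* = (-1.7888, 0.9137, 0.6813), lambda* = (1.9606)


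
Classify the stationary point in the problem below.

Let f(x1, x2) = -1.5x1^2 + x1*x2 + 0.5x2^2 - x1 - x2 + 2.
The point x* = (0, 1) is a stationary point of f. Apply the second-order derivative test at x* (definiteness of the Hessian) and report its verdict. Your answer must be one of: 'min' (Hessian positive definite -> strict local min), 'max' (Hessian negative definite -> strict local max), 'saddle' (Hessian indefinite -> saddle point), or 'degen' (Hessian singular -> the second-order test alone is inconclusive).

Compute the Hessian H = grad^2 f:
  H = [[-3, 1], [1, 1]]
Verify stationarity: grad f(x*) = H x* + g = (0, 0).
Eigenvalues of H: -3.2361, 1.2361.
Eigenvalues have mixed signs, so H is indefinite -> x* is a saddle point.

saddle


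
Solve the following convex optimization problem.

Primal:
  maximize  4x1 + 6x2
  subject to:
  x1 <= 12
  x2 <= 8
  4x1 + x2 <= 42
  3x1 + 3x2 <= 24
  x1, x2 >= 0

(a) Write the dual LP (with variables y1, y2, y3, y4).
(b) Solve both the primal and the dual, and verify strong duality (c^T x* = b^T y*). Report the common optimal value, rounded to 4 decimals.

The standard primal-dual pair for 'max c^T x s.t. A x <= b, x >= 0' is:
  Dual:  min b^T y  s.t.  A^T y >= c,  y >= 0.

So the dual LP is:
  minimize  12y1 + 8y2 + 42y3 + 24y4
  subject to:
    y1 + 4y3 + 3y4 >= 4
    y2 + y3 + 3y4 >= 6
    y1, y2, y3, y4 >= 0

Solving the primal: x* = (0, 8).
  primal value c^T x* = 48.
Solving the dual: y* = (0, 2, 0, 1.3333).
  dual value b^T y* = 48.
Strong duality: c^T x* = b^T y*. Confirmed.

48


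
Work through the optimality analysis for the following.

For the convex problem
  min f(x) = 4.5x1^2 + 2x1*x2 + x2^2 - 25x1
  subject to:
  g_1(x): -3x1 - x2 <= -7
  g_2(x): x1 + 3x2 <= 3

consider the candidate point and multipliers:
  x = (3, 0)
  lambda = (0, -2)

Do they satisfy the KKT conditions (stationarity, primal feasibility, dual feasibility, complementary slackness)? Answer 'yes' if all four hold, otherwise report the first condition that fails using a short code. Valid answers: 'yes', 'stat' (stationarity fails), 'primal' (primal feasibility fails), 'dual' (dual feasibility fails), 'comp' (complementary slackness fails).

Gradient of f: grad f(x) = Q x + c = (2, 6)
Constraint values g_i(x) = a_i^T x - b_i:
  g_1((3, 0)) = -2
  g_2((3, 0)) = 0
Stationarity residual: grad f(x) + sum_i lambda_i a_i = (0, 0)
  -> stationarity OK
Primal feasibility (all g_i <= 0): OK
Dual feasibility (all lambda_i >= 0): FAILS
Complementary slackness (lambda_i * g_i(x) = 0 for all i): OK

Verdict: the first failing condition is dual_feasibility -> dual.

dual


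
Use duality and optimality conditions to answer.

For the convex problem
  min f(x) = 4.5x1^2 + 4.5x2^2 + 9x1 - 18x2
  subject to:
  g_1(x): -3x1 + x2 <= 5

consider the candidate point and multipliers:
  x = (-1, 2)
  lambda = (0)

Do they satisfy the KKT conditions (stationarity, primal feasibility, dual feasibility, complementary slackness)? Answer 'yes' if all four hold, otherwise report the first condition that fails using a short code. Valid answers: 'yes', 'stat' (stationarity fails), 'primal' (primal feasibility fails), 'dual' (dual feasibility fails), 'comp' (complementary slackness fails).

Gradient of f: grad f(x) = Q x + c = (0, 0)
Constraint values g_i(x) = a_i^T x - b_i:
  g_1((-1, 2)) = 0
Stationarity residual: grad f(x) + sum_i lambda_i a_i = (0, 0)
  -> stationarity OK
Primal feasibility (all g_i <= 0): OK
Dual feasibility (all lambda_i >= 0): OK
Complementary slackness (lambda_i * g_i(x) = 0 for all i): OK

Verdict: yes, KKT holds.

yes


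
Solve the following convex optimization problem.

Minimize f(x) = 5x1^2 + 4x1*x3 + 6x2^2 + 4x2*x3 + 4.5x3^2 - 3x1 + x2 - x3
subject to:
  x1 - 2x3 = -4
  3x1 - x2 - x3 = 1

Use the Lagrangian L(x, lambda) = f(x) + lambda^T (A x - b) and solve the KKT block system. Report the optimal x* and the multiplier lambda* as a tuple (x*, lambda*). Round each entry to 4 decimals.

Form the Lagrangian:
  L(x, lambda) = (1/2) x^T Q x + c^T x + lambda^T (A x - b)
Stationarity (grad_x L = 0): Q x + c + A^T lambda = 0.
Primal feasibility: A x = b.

This gives the KKT block system:
  [ Q   A^T ] [ x     ]   [-c ]
  [ A    0  ] [ lambda ] = [ b ]

Solving the linear system:
  x*      = (0.5926, -1.5185, 2.2963)
  lambda* = (12, -8.037)
  f(x*)   = 25.2222

x* = (0.5926, -1.5185, 2.2963), lambda* = (12, -8.037)


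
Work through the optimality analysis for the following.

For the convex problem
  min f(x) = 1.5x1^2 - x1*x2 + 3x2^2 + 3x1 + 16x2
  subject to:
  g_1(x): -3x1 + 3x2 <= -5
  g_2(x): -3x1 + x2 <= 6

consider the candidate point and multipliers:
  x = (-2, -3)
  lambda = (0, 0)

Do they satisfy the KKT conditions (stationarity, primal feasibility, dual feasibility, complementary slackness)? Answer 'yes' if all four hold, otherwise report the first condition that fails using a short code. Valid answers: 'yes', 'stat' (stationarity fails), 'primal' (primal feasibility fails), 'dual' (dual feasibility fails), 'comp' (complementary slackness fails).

Gradient of f: grad f(x) = Q x + c = (0, 0)
Constraint values g_i(x) = a_i^T x - b_i:
  g_1((-2, -3)) = 2
  g_2((-2, -3)) = -3
Stationarity residual: grad f(x) + sum_i lambda_i a_i = (0, 0)
  -> stationarity OK
Primal feasibility (all g_i <= 0): FAILS
Dual feasibility (all lambda_i >= 0): OK
Complementary slackness (lambda_i * g_i(x) = 0 for all i): OK

Verdict: the first failing condition is primal_feasibility -> primal.

primal


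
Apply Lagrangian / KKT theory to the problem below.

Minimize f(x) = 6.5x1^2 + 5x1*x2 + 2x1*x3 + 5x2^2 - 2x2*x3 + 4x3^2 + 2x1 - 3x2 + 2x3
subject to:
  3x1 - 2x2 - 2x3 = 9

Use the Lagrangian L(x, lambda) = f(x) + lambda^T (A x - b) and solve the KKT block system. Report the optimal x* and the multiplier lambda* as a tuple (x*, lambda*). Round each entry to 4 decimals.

Form the Lagrangian:
  L(x, lambda) = (1/2) x^T Q x + c^T x + lambda^T (A x - b)
Stationarity (grad_x L = 0): Q x + c + A^T lambda = 0.
Primal feasibility: A x = b.

This gives the KKT block system:
  [ Q   A^T ] [ x     ]   [-c ]
  [ A    0  ] [ lambda ] = [ b ]

Solving the linear system:
  x*      = (1.1881, -1.1701, -1.5478)
  lambda* = (-2.8328)
  f(x*)   = 14.1433

x* = (1.1881, -1.1701, -1.5478), lambda* = (-2.8328)


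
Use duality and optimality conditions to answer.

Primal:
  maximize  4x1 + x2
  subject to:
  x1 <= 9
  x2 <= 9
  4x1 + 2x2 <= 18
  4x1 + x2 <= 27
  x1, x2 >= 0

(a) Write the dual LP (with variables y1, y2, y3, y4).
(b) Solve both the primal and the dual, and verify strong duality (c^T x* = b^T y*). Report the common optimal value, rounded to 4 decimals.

The standard primal-dual pair for 'max c^T x s.t. A x <= b, x >= 0' is:
  Dual:  min b^T y  s.t.  A^T y >= c,  y >= 0.

So the dual LP is:
  minimize  9y1 + 9y2 + 18y3 + 27y4
  subject to:
    y1 + 4y3 + 4y4 >= 4
    y2 + 2y3 + y4 >= 1
    y1, y2, y3, y4 >= 0

Solving the primal: x* = (4.5, 0).
  primal value c^T x* = 18.
Solving the dual: y* = (0, 0, 1, 0).
  dual value b^T y* = 18.
Strong duality: c^T x* = b^T y*. Confirmed.

18


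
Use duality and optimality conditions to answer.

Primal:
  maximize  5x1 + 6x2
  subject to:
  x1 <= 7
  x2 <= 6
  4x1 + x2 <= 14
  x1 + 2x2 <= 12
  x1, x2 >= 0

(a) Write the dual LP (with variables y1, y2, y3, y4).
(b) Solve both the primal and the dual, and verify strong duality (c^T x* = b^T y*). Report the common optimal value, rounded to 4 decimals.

The standard primal-dual pair for 'max c^T x s.t. A x <= b, x >= 0' is:
  Dual:  min b^T y  s.t.  A^T y >= c,  y >= 0.

So the dual LP is:
  minimize  7y1 + 6y2 + 14y3 + 12y4
  subject to:
    y1 + 4y3 + y4 >= 5
    y2 + y3 + 2y4 >= 6
    y1, y2, y3, y4 >= 0

Solving the primal: x* = (2.2857, 4.8571).
  primal value c^T x* = 40.5714.
Solving the dual: y* = (0, 0, 0.5714, 2.7143).
  dual value b^T y* = 40.5714.
Strong duality: c^T x* = b^T y*. Confirmed.

40.5714


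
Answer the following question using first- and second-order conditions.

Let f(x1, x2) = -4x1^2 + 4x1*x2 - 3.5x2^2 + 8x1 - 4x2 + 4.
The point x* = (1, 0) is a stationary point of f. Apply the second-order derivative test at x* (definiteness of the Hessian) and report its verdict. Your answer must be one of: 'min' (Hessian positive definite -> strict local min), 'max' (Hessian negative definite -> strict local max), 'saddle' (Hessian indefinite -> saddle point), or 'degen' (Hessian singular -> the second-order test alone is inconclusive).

Compute the Hessian H = grad^2 f:
  H = [[-8, 4], [4, -7]]
Verify stationarity: grad f(x*) = H x* + g = (0, 0).
Eigenvalues of H: -11.5311, -3.4689.
Both eigenvalues < 0, so H is negative definite -> x* is a strict local max.

max


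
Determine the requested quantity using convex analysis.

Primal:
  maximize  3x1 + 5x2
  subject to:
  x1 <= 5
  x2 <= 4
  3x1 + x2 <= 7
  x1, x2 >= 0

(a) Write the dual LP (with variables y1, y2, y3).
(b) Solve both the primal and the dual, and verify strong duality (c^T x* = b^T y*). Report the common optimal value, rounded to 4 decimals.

The standard primal-dual pair for 'max c^T x s.t. A x <= b, x >= 0' is:
  Dual:  min b^T y  s.t.  A^T y >= c,  y >= 0.

So the dual LP is:
  minimize  5y1 + 4y2 + 7y3
  subject to:
    y1 + 3y3 >= 3
    y2 + y3 >= 5
    y1, y2, y3 >= 0

Solving the primal: x* = (1, 4).
  primal value c^T x* = 23.
Solving the dual: y* = (0, 4, 1).
  dual value b^T y* = 23.
Strong duality: c^T x* = b^T y*. Confirmed.

23


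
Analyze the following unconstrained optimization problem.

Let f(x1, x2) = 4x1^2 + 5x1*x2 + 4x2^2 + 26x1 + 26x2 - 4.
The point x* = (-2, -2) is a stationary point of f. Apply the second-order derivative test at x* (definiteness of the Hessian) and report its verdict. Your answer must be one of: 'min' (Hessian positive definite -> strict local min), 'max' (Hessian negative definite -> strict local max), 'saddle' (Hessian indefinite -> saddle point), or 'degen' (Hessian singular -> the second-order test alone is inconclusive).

Compute the Hessian H = grad^2 f:
  H = [[8, 5], [5, 8]]
Verify stationarity: grad f(x*) = H x* + g = (0, 0).
Eigenvalues of H: 3, 13.
Both eigenvalues > 0, so H is positive definite -> x* is a strict local min.

min


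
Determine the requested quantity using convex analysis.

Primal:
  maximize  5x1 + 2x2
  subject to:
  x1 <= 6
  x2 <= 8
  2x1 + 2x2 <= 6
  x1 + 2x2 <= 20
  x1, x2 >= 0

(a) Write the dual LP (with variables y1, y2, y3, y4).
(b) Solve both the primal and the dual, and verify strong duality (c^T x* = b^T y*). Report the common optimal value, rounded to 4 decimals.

The standard primal-dual pair for 'max c^T x s.t. A x <= b, x >= 0' is:
  Dual:  min b^T y  s.t.  A^T y >= c,  y >= 0.

So the dual LP is:
  minimize  6y1 + 8y2 + 6y3 + 20y4
  subject to:
    y1 + 2y3 + y4 >= 5
    y2 + 2y3 + 2y4 >= 2
    y1, y2, y3, y4 >= 0

Solving the primal: x* = (3, 0).
  primal value c^T x* = 15.
Solving the dual: y* = (0, 0, 2.5, 0).
  dual value b^T y* = 15.
Strong duality: c^T x* = b^T y*. Confirmed.

15


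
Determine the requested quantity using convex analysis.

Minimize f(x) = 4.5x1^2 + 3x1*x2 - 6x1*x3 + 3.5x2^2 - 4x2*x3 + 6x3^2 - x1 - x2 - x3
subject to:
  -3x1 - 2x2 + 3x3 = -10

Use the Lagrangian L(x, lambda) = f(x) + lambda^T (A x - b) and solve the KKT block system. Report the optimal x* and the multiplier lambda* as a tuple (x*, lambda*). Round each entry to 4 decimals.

Form the Lagrangian:
  L(x, lambda) = (1/2) x^T Q x + c^T x + lambda^T (A x - b)
Stationarity (grad_x L = 0): Q x + c + A^T lambda = 0.
Primal feasibility: A x = b.

This gives the KKT block system:
  [ Q   A^T ] [ x     ]   [-c ]
  [ A    0  ] [ lambda ] = [ b ]

Solving the linear system:
  x*      = (2.0185, 1.2778, -0.463)
  lambda* = (7.9259)
  f(x*)   = 38.213

x* = (2.0185, 1.2778, -0.463), lambda* = (7.9259)


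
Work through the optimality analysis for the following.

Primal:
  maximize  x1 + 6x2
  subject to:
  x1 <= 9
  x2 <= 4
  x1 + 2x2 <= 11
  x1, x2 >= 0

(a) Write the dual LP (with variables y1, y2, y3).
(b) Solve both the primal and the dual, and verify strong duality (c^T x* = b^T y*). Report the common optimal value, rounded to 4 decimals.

The standard primal-dual pair for 'max c^T x s.t. A x <= b, x >= 0' is:
  Dual:  min b^T y  s.t.  A^T y >= c,  y >= 0.

So the dual LP is:
  minimize  9y1 + 4y2 + 11y3
  subject to:
    y1 + y3 >= 1
    y2 + 2y3 >= 6
    y1, y2, y3 >= 0

Solving the primal: x* = (3, 4).
  primal value c^T x* = 27.
Solving the dual: y* = (0, 4, 1).
  dual value b^T y* = 27.
Strong duality: c^T x* = b^T y*. Confirmed.

27


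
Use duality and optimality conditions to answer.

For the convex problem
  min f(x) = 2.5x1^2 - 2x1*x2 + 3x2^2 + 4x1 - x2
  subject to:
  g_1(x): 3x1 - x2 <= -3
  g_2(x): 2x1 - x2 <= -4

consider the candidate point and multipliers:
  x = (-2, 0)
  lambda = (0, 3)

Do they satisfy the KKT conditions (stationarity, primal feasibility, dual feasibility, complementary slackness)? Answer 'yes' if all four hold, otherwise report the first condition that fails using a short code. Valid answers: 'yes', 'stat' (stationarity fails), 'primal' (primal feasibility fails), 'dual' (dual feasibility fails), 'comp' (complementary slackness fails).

Gradient of f: grad f(x) = Q x + c = (-6, 3)
Constraint values g_i(x) = a_i^T x - b_i:
  g_1((-2, 0)) = -3
  g_2((-2, 0)) = 0
Stationarity residual: grad f(x) + sum_i lambda_i a_i = (0, 0)
  -> stationarity OK
Primal feasibility (all g_i <= 0): OK
Dual feasibility (all lambda_i >= 0): OK
Complementary slackness (lambda_i * g_i(x) = 0 for all i): OK

Verdict: yes, KKT holds.

yes


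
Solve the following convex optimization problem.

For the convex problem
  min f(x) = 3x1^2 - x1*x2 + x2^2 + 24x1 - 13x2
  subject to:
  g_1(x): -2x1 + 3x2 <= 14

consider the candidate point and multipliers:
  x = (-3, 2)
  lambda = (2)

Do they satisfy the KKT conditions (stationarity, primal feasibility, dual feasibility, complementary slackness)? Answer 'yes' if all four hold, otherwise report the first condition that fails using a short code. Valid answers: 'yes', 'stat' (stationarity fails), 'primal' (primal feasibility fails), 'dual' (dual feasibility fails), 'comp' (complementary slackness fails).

Gradient of f: grad f(x) = Q x + c = (4, -6)
Constraint values g_i(x) = a_i^T x - b_i:
  g_1((-3, 2)) = -2
Stationarity residual: grad f(x) + sum_i lambda_i a_i = (0, 0)
  -> stationarity OK
Primal feasibility (all g_i <= 0): OK
Dual feasibility (all lambda_i >= 0): OK
Complementary slackness (lambda_i * g_i(x) = 0 for all i): FAILS

Verdict: the first failing condition is complementary_slackness -> comp.

comp


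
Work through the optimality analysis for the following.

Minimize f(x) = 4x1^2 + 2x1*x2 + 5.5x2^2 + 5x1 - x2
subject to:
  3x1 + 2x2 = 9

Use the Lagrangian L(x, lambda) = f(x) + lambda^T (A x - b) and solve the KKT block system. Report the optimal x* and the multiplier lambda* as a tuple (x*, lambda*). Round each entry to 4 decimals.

Form the Lagrangian:
  L(x, lambda) = (1/2) x^T Q x + c^T x + lambda^T (A x - b)
Stationarity (grad_x L = 0): Q x + c + A^T lambda = 0.
Primal feasibility: A x = b.

This gives the KKT block system:
  [ Q   A^T ] [ x     ]   [-c ]
  [ A    0  ] [ lambda ] = [ b ]

Solving the linear system:
  x*      = (2.1963, 1.2056)
  lambda* = (-8.3271)
  f(x*)   = 42.3598

x* = (2.1963, 1.2056), lambda* = (-8.3271)


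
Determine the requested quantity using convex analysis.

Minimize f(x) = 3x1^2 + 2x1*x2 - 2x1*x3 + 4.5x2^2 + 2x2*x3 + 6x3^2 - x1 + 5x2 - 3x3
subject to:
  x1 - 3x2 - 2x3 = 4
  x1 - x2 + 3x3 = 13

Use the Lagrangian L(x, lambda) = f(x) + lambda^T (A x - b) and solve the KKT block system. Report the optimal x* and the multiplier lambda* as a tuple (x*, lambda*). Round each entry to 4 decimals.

Form the Lagrangian:
  L(x, lambda) = (1/2) x^T Q x + c^T x + lambda^T (A x - b)
Stationarity (grad_x L = 0): Q x + c + A^T lambda = 0.
Primal feasibility: A x = b.

This gives the KKT block system:
  [ Q   A^T ] [ x     ]   [-c ]
  [ A    0  ] [ lambda ] = [ b ]

Solving the linear system:
  x*      = (2.7103, -2.2226, 2.689)
  lambda* = (0.6172, -6.056)
  f(x*)   = 27.1847

x* = (2.7103, -2.2226, 2.689), lambda* = (0.6172, -6.056)


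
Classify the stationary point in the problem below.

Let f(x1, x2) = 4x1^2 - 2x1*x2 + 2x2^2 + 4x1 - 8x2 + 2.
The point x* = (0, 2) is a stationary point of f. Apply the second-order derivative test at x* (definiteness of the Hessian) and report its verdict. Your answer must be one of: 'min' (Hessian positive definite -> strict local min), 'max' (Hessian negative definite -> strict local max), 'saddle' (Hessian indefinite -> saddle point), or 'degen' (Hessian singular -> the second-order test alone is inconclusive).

Compute the Hessian H = grad^2 f:
  H = [[8, -2], [-2, 4]]
Verify stationarity: grad f(x*) = H x* + g = (0, 0).
Eigenvalues of H: 3.1716, 8.8284.
Both eigenvalues > 0, so H is positive definite -> x* is a strict local min.

min


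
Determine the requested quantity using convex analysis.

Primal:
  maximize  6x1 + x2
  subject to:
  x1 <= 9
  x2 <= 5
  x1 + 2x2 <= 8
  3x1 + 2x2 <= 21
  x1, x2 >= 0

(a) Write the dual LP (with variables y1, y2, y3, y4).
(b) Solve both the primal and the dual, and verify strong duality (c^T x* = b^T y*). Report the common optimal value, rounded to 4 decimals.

The standard primal-dual pair for 'max c^T x s.t. A x <= b, x >= 0' is:
  Dual:  min b^T y  s.t.  A^T y >= c,  y >= 0.

So the dual LP is:
  minimize  9y1 + 5y2 + 8y3 + 21y4
  subject to:
    y1 + y3 + 3y4 >= 6
    y2 + 2y3 + 2y4 >= 1
    y1, y2, y3, y4 >= 0

Solving the primal: x* = (7, 0).
  primal value c^T x* = 42.
Solving the dual: y* = (0, 0, 0, 2).
  dual value b^T y* = 42.
Strong duality: c^T x* = b^T y*. Confirmed.

42


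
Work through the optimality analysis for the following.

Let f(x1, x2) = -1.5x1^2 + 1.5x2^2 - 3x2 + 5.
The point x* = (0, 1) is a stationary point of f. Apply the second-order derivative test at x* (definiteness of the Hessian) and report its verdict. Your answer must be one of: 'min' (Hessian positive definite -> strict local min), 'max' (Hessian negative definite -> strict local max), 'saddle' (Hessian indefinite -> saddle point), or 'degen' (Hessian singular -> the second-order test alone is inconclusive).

Compute the Hessian H = grad^2 f:
  H = [[-3, 0], [0, 3]]
Verify stationarity: grad f(x*) = H x* + g = (0, 0).
Eigenvalues of H: -3, 3.
Eigenvalues have mixed signs, so H is indefinite -> x* is a saddle point.

saddle


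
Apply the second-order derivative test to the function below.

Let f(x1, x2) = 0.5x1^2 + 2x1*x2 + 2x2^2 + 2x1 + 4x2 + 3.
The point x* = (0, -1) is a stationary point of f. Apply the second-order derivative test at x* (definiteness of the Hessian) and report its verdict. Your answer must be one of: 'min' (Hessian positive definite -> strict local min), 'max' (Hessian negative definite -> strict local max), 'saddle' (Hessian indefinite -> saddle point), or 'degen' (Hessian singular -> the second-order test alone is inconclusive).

Compute the Hessian H = grad^2 f:
  H = [[1, 2], [2, 4]]
Verify stationarity: grad f(x*) = H x* + g = (0, 0).
Eigenvalues of H: 0, 5.
H has a zero eigenvalue (singular; positive semidefinite but not definite), so H is neither positive definite, negative definite, nor indefinite. The second-order test alone is inconclusive -> degen.
(Indeed, f is constant along the null direction of H through x*, so x* is not a strict local extremum.)

degen


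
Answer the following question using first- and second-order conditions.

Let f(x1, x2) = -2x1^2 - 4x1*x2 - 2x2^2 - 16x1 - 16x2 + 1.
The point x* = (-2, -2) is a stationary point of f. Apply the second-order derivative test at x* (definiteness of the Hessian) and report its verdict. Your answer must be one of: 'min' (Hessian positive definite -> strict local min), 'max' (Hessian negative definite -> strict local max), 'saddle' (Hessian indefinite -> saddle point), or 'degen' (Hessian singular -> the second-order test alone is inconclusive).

Compute the Hessian H = grad^2 f:
  H = [[-4, -4], [-4, -4]]
Verify stationarity: grad f(x*) = H x* + g = (0, 0).
Eigenvalues of H: -8, 0.
H has a zero eigenvalue (singular; negative semidefinite but not definite), so H is neither positive definite, negative definite, nor indefinite. The second-order test alone is inconclusive -> degen.
(Indeed, f is constant along the null direction of H through x*, so x* is not a strict local extremum.)

degen


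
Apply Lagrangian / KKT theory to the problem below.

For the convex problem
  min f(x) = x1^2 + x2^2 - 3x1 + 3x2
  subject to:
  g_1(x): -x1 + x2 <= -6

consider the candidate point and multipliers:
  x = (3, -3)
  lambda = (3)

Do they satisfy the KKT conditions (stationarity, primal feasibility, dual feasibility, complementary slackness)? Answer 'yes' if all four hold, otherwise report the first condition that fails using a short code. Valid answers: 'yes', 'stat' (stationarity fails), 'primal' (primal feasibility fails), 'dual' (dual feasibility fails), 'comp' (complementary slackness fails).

Gradient of f: grad f(x) = Q x + c = (3, -3)
Constraint values g_i(x) = a_i^T x - b_i:
  g_1((3, -3)) = 0
Stationarity residual: grad f(x) + sum_i lambda_i a_i = (0, 0)
  -> stationarity OK
Primal feasibility (all g_i <= 0): OK
Dual feasibility (all lambda_i >= 0): OK
Complementary slackness (lambda_i * g_i(x) = 0 for all i): OK

Verdict: yes, KKT holds.

yes


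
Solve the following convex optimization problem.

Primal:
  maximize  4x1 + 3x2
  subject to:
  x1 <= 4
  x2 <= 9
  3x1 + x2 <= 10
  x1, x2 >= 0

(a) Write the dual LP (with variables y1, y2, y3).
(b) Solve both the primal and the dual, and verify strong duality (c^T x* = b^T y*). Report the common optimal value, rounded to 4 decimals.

The standard primal-dual pair for 'max c^T x s.t. A x <= b, x >= 0' is:
  Dual:  min b^T y  s.t.  A^T y >= c,  y >= 0.

So the dual LP is:
  minimize  4y1 + 9y2 + 10y3
  subject to:
    y1 + 3y3 >= 4
    y2 + y3 >= 3
    y1, y2, y3 >= 0

Solving the primal: x* = (0.3333, 9).
  primal value c^T x* = 28.3333.
Solving the dual: y* = (0, 1.6667, 1.3333).
  dual value b^T y* = 28.3333.
Strong duality: c^T x* = b^T y*. Confirmed.

28.3333


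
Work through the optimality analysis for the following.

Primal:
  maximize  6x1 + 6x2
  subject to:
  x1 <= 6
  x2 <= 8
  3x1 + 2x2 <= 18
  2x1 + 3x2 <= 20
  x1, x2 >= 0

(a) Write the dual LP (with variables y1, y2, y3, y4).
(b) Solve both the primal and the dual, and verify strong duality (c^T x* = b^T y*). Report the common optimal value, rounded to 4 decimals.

The standard primal-dual pair for 'max c^T x s.t. A x <= b, x >= 0' is:
  Dual:  min b^T y  s.t.  A^T y >= c,  y >= 0.

So the dual LP is:
  minimize  6y1 + 8y2 + 18y3 + 20y4
  subject to:
    y1 + 3y3 + 2y4 >= 6
    y2 + 2y3 + 3y4 >= 6
    y1, y2, y3, y4 >= 0

Solving the primal: x* = (2.8, 4.8).
  primal value c^T x* = 45.6.
Solving the dual: y* = (0, 0, 1.2, 1.2).
  dual value b^T y* = 45.6.
Strong duality: c^T x* = b^T y*. Confirmed.

45.6


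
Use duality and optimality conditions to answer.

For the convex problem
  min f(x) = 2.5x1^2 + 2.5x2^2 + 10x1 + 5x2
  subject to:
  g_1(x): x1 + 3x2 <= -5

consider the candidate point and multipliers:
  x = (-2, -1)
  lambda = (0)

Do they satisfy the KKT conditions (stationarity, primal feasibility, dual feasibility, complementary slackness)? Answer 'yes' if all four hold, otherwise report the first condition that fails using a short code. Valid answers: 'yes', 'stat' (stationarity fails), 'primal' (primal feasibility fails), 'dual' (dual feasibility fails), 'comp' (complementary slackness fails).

Gradient of f: grad f(x) = Q x + c = (0, 0)
Constraint values g_i(x) = a_i^T x - b_i:
  g_1((-2, -1)) = 0
Stationarity residual: grad f(x) + sum_i lambda_i a_i = (0, 0)
  -> stationarity OK
Primal feasibility (all g_i <= 0): OK
Dual feasibility (all lambda_i >= 0): OK
Complementary slackness (lambda_i * g_i(x) = 0 for all i): OK

Verdict: yes, KKT holds.

yes


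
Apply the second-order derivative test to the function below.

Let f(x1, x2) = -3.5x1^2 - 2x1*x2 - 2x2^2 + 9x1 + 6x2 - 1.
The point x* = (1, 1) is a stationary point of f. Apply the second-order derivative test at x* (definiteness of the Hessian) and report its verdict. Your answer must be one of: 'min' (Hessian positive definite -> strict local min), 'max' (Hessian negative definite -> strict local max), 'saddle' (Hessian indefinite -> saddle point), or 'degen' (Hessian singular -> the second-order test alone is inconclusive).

Compute the Hessian H = grad^2 f:
  H = [[-7, -2], [-2, -4]]
Verify stationarity: grad f(x*) = H x* + g = (0, 0).
Eigenvalues of H: -8, -3.
Both eigenvalues < 0, so H is negative definite -> x* is a strict local max.

max


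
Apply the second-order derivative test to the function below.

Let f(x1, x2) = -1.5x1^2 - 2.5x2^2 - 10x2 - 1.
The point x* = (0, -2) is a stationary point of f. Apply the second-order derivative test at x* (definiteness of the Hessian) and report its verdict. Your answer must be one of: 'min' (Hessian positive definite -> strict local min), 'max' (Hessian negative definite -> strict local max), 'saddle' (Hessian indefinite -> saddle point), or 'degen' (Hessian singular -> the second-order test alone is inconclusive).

Compute the Hessian H = grad^2 f:
  H = [[-3, 0], [0, -5]]
Verify stationarity: grad f(x*) = H x* + g = (0, 0).
Eigenvalues of H: -5, -3.
Both eigenvalues < 0, so H is negative definite -> x* is a strict local max.

max


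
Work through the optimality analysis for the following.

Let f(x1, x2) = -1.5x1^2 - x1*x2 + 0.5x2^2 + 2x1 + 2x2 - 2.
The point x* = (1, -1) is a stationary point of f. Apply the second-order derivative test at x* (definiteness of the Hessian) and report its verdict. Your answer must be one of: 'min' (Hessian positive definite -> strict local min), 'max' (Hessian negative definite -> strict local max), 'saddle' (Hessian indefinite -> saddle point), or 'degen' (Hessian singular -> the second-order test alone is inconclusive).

Compute the Hessian H = grad^2 f:
  H = [[-3, -1], [-1, 1]]
Verify stationarity: grad f(x*) = H x* + g = (0, 0).
Eigenvalues of H: -3.2361, 1.2361.
Eigenvalues have mixed signs, so H is indefinite -> x* is a saddle point.

saddle


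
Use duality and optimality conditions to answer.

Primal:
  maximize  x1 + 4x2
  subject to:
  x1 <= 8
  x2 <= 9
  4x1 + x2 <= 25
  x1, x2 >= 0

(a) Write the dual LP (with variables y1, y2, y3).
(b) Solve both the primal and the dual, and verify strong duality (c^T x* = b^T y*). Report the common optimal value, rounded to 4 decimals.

The standard primal-dual pair for 'max c^T x s.t. A x <= b, x >= 0' is:
  Dual:  min b^T y  s.t.  A^T y >= c,  y >= 0.

So the dual LP is:
  minimize  8y1 + 9y2 + 25y3
  subject to:
    y1 + 4y3 >= 1
    y2 + y3 >= 4
    y1, y2, y3 >= 0

Solving the primal: x* = (4, 9).
  primal value c^T x* = 40.
Solving the dual: y* = (0, 3.75, 0.25).
  dual value b^T y* = 40.
Strong duality: c^T x* = b^T y*. Confirmed.

40


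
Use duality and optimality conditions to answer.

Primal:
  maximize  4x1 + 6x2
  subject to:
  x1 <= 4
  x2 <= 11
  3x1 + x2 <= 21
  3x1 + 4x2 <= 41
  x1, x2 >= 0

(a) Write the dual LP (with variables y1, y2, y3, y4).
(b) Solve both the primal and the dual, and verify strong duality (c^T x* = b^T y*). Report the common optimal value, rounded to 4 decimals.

The standard primal-dual pair for 'max c^T x s.t. A x <= b, x >= 0' is:
  Dual:  min b^T y  s.t.  A^T y >= c,  y >= 0.

So the dual LP is:
  minimize  4y1 + 11y2 + 21y3 + 41y4
  subject to:
    y1 + 3y3 + 3y4 >= 4
    y2 + y3 + 4y4 >= 6
    y1, y2, y3, y4 >= 0

Solving the primal: x* = (0, 10.25).
  primal value c^T x* = 61.5.
Solving the dual: y* = (0, 0, 0, 1.5).
  dual value b^T y* = 61.5.
Strong duality: c^T x* = b^T y*. Confirmed.

61.5


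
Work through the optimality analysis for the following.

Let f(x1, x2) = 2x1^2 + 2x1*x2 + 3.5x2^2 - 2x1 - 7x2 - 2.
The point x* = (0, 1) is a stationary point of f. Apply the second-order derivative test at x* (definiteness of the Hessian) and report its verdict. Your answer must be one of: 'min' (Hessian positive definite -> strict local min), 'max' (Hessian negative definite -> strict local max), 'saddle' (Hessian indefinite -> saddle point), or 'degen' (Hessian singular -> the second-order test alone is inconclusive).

Compute the Hessian H = grad^2 f:
  H = [[4, 2], [2, 7]]
Verify stationarity: grad f(x*) = H x* + g = (0, 0).
Eigenvalues of H: 3, 8.
Both eigenvalues > 0, so H is positive definite -> x* is a strict local min.

min


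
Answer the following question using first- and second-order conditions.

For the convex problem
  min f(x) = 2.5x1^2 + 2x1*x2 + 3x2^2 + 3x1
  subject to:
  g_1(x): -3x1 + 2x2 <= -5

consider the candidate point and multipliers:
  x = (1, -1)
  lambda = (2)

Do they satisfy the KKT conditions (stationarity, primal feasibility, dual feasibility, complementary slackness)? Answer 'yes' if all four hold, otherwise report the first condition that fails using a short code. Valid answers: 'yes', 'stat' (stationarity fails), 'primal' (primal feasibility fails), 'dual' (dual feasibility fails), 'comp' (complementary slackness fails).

Gradient of f: grad f(x) = Q x + c = (6, -4)
Constraint values g_i(x) = a_i^T x - b_i:
  g_1((1, -1)) = 0
Stationarity residual: grad f(x) + sum_i lambda_i a_i = (0, 0)
  -> stationarity OK
Primal feasibility (all g_i <= 0): OK
Dual feasibility (all lambda_i >= 0): OK
Complementary slackness (lambda_i * g_i(x) = 0 for all i): OK

Verdict: yes, KKT holds.

yes


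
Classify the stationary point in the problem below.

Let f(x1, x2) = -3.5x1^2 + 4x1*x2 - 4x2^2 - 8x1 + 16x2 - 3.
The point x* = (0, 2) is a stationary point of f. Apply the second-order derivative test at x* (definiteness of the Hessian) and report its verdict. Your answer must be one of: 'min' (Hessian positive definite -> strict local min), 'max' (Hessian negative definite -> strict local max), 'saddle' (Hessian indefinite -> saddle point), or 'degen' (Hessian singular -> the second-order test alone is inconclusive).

Compute the Hessian H = grad^2 f:
  H = [[-7, 4], [4, -8]]
Verify stationarity: grad f(x*) = H x* + g = (0, 0).
Eigenvalues of H: -11.5311, -3.4689.
Both eigenvalues < 0, so H is negative definite -> x* is a strict local max.

max


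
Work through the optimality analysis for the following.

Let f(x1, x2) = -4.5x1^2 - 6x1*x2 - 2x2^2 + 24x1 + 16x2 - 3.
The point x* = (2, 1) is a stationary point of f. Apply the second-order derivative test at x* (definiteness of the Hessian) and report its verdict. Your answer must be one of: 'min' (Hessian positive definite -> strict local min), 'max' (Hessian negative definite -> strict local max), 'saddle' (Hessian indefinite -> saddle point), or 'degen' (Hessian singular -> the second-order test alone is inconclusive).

Compute the Hessian H = grad^2 f:
  H = [[-9, -6], [-6, -4]]
Verify stationarity: grad f(x*) = H x* + g = (0, 0).
Eigenvalues of H: -13, 0.
H has a zero eigenvalue (singular; negative semidefinite but not definite), so H is neither positive definite, negative definite, nor indefinite. The second-order test alone is inconclusive -> degen.
(Indeed, f is constant along the null direction of H through x*, so x* is not a strict local extremum.)

degen


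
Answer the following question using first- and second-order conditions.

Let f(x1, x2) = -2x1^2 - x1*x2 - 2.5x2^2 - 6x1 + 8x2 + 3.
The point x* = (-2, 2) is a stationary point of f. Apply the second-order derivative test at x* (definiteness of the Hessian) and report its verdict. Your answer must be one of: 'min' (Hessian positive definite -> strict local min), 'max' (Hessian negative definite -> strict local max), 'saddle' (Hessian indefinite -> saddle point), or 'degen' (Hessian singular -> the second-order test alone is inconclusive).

Compute the Hessian H = grad^2 f:
  H = [[-4, -1], [-1, -5]]
Verify stationarity: grad f(x*) = H x* + g = (0, 0).
Eigenvalues of H: -5.618, -3.382.
Both eigenvalues < 0, so H is negative definite -> x* is a strict local max.

max


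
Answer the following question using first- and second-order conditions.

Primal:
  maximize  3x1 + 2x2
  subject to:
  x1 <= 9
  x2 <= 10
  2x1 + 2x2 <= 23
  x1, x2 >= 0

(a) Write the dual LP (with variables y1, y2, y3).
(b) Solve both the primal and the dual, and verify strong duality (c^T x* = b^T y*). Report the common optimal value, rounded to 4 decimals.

The standard primal-dual pair for 'max c^T x s.t. A x <= b, x >= 0' is:
  Dual:  min b^T y  s.t.  A^T y >= c,  y >= 0.

So the dual LP is:
  minimize  9y1 + 10y2 + 23y3
  subject to:
    y1 + 2y3 >= 3
    y2 + 2y3 >= 2
    y1, y2, y3 >= 0

Solving the primal: x* = (9, 2.5).
  primal value c^T x* = 32.
Solving the dual: y* = (1, 0, 1).
  dual value b^T y* = 32.
Strong duality: c^T x* = b^T y*. Confirmed.

32
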